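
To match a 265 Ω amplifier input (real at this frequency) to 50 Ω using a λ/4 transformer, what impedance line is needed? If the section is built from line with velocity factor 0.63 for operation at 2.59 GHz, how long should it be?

Z_qwt = √(Z_0·R_L) = √(50 × 265) = √13250
λ = 0.63·c/f = 0.073 m, so l = λ/4 = 0.0182 m

Z_qwt ≈ 115 Ω; length ≈ 1.82 cm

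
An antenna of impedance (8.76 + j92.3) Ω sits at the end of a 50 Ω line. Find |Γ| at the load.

|Γ| ≈ 0.924

Γ = (Z_L − Z_0)/(Z_L + Z_0) = (-41.24 + j92.3)/(58.76 + j92.3)
|Γ| = 101/109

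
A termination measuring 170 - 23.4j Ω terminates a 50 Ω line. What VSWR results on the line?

Γ = (Z_L − Z_0)/(Z_L + Z_0) = (120 − j23.4)/(220 − j23.4)
|Γ| = 122/221 = 0.553
VSWR = (1 + |Γ|)/(1 − |Γ|) = 1.55/0.447

VSWR ≈ 3.47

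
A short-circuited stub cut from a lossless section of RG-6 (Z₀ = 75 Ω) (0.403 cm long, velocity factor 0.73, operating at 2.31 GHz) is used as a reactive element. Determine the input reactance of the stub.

λ = v/f = 0.73·c / 2.31 GHz = 0.0948 m
βl = 2π·l/λ = 2π × 0.0425 = 15.3°
tan(βl) = 0.274
For a short-circuited stub, Z_in = jZ_0·tan(βl)

X_in ≈ 20.5 Ω (inductive)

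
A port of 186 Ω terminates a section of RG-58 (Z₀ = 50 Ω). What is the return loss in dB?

RL ≈ 4.79 dB

Γ = (186 − 50)/(186 + 50) = 0.576
RL = −20·log₁₀|Γ| = −20·log₁₀(0.576)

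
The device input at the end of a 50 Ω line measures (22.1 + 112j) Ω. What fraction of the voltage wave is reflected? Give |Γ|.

Γ = (Z_L − Z_0)/(Z_L + Z_0) = (-27.9 + j112)/(72.1 + j112)
|Γ| = 115/133

|Γ| ≈ 0.867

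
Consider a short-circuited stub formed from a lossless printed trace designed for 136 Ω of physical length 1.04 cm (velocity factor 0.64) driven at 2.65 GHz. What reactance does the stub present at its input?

λ = v/f = 0.64·c / 2.65 GHz = 0.0725 m
βl = 2π·l/λ = 2π × 0.144 = 51.7°
tan(βl) = 1.27
For a short-circuited stub, Z_in = jZ_0·tan(βl)

X_in ≈ 172 Ω (inductive)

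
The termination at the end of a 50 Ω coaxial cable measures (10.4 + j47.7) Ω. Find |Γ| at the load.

Γ = (Z_L − Z_0)/(Z_L + Z_0) = (-39.6 + j47.7)/(60.4 + j47.7)
|Γ| = 62/77

|Γ| ≈ 0.806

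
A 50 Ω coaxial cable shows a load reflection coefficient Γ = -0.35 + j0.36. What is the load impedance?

Z_L ≈ 19.2 + j18.4 Ω

Z_L = Z_0·(1 + Γ)/(1 − Γ) = 50·(0.65 + j0.36)/(1.35 − j0.36)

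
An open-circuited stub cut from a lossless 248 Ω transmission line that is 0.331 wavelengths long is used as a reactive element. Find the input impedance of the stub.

βl = 2π × 0.331 = 119°
tan(βl) = -1.79
For an open-circuited stub, Z_in = −jZ_0·cot(βl) = −jZ_0/tan(βl)

Z_in ≈ +j138 Ω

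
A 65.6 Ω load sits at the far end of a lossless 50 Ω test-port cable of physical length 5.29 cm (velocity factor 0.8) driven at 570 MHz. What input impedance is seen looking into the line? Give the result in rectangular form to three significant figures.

λ = v/f = 0.8·c / 570 MHz = 0.421 m
βl = 2π·l/λ = 2π × 0.126 = 45.2°
tan(βl) = tan(45.2°) = 1.01
Z_in = Z_0·(Z_L + jZ_0·tanβl)/(Z_0 + jZ_L·tanβl)
     = 50·(65.6 + j50.4)/(50 + j66.1)

Z_in ≈ 48.1 − j13.2 Ω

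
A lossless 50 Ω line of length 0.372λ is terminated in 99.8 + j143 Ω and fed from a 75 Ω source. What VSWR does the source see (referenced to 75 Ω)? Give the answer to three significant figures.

βl = 2π × 0.372 = 134°
tan(βl) = -1.04
Z_in = Z_0·(Z_L + jZ_0·tanβl)/(Z_0 + jZ_L·tanβl) = 10.3 + j28.3 Ω
Γ_s = (Z_in − Z_s)/(Z_in + Z_s) = (-64.7 + j28.3)/(85.3 + j28.3), |Γ_s| = 0.785
VSWR = (1 + |Γ_s|)/(1 − |Γ_s|)

VSWR ≈ 8.31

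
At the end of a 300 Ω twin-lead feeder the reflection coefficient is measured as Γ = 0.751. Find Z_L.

Z_L = Z_0·(1 + Γ)/(1 − Γ) = 300·(1.75)/(0.249)

Z_L ≈ 2110 Ω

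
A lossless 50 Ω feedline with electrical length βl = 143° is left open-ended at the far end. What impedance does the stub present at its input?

Z_in ≈ +j66.4 Ω

tan(βl) = -0.754
For an open-ended stub, Z_in = −jZ_0·cot(βl) = −jZ_0/tan(βl)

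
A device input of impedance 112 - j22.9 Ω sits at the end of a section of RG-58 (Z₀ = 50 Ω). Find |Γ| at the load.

Γ = (Z_L − Z_0)/(Z_L + Z_0) = (62 − j22.9)/(162 − j22.9)
|Γ| = 66.1/164

|Γ| ≈ 0.404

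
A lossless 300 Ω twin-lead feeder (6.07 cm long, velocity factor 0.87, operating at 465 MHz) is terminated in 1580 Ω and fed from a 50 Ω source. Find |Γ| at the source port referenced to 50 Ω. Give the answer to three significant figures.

|Γ| ≈ 0.904

λ = v/f = 0.87·c / 465 MHz = 0.561 m
βl = 2π·l/λ = 2π × 0.108 = 38.9°
tan(βl) = 0.808
Z_in = Z_0·(Z_L + jZ_0·tanβl)/(Z_0 + jZ_L·tanβl) = 137 − j339 Ω
Γ_s = (Z_in − Z_s)/(Z_in + Z_s) = (86.7 − j339)/(187 − j339), |Γ_s| = 0.904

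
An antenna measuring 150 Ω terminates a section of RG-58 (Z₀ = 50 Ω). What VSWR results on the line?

Γ = (150 − 50)/(150 + 50) = 0.5
VSWR = (1 + 0.5)/(1 − 0.5)

VSWR ≈ 3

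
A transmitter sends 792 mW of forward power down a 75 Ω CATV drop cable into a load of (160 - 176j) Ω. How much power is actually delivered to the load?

|Γ| = |(85 − j176)/(235 − j176)| = 0.666
|Γ|² = 0.443
P_refl = |Γ|²·P_inc = 351 mW, P_del = (1 − |Γ|²)·P_inc = 441 mW

P_delivered ≈ 441 mW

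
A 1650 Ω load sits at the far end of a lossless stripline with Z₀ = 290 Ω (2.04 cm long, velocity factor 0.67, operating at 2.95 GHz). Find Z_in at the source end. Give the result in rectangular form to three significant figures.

λ = v/f = 0.67·c / 2.95 GHz = 0.0681 m
βl = 2π·l/λ = 2π × 0.299 = 108°
tan(βl) = tan(108°) = -3.12
Z_in = Z_0·(Z_L + jZ_0·tanβl)/(Z_0 + jZ_L·tanβl)
     = 290·(1650 − j904)/(290 − j5140)

Z_in ≈ 56 + j89.9 Ω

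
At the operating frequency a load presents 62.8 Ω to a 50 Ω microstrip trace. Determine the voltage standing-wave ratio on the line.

Γ = (62.8 − 50)/(62.8 + 50) = 0.113
VSWR = (1 + 0.113)/(1 − 0.113)

VSWR ≈ 1.26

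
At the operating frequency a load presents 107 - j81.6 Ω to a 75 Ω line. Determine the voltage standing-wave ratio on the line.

Γ = (Z_L − Z_0)/(Z_L + Z_0) = (32 − j81.6)/(182 − j81.6)
|Γ| = 87.7/199 = 0.439
VSWR = (1 + |Γ|)/(1 − |Γ|) = 1.44/0.561

VSWR ≈ 2.57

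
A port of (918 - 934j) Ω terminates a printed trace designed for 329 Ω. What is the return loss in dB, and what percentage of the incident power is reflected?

Γ = (589 − j934)/(1247 − j934), |Γ| = 0.709
RL = −20·log₁₀(0.709) = 2.99 dB
P_refl/P_inc = |Γ|² = 0.502

RL ≈ 2.99 dB; 50.2% of incident power reflected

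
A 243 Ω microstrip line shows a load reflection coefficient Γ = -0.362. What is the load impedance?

Z_L = Z_0·(1 + Γ)/(1 − Γ) = 243·(0.638)/(1.36)

Z_L ≈ 114 Ω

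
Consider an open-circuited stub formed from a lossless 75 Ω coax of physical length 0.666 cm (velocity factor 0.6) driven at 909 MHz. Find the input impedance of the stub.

Z_in ≈ −j350 Ω

λ = v/f = 0.6·c / 909 MHz = 0.198 m
βl = 2π·l/λ = 2π × 0.0336 = 12.1°
tan(βl) = 0.215
For an open-circuited stub, Z_in = −jZ_0·cot(βl) = −jZ_0/tan(βl)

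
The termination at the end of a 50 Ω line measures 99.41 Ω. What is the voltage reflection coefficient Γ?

Γ = 0.331

Γ = (Z_L − Z_0)/(Z_L + Z_0) = (99.41 − 50)/(99.41 + 50) = 49.41/149.4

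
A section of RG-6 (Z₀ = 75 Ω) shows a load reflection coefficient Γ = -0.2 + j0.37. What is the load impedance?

Z_L ≈ 39.1 + j35.2 Ω

Z_L = Z_0·(1 + Γ)/(1 − Γ) = 75·(0.8 + j0.37)/(1.2 − j0.37)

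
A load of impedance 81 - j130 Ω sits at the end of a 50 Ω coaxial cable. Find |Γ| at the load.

|Γ| ≈ 0.724

Γ = (Z_L − Z_0)/(Z_L + Z_0) = (31 − j130)/(131 − j130)
|Γ| = 134/185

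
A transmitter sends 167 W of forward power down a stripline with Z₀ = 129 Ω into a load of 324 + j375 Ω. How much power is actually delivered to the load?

P_delivered ≈ 80.7 W

|Γ| = |(195 + j375)/(453 + j375)| = 0.719
|Γ|² = 0.517
P_refl = |Γ|²·P_inc = 86.3 W, P_del = (1 − |Γ|²)·P_inc = 80.7 W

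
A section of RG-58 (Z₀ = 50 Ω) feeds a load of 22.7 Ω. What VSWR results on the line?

Γ = (22.7 − 50)/(22.7 + 50) = -0.376
VSWR = (1 + 0.376)/(1 − 0.376)

VSWR ≈ 2.2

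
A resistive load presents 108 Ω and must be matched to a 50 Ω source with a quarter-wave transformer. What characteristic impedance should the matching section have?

Z_qwt ≈ 73.5 Ω

Z_qwt = √(Z_0·R_L) = √(50 × 108) = √5400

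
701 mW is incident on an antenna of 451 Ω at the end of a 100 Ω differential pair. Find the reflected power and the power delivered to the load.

P_reflected ≈ 284 mW; P_delivered ≈ 417 mW

Γ = (451 − 100)/(451 + 100) = 0.637
|Γ|² = 0.406
P_refl = |Γ|²·P_inc = 284 mW, P_del = (1 − |Γ|²)·P_inc = 417 mW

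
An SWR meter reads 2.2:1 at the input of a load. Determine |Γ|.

|Γ| ≈ 0.375

|Γ| = (S − 1)/(S + 1) = (2.2 − 1)/(2.2 + 1) = 1.2/3.2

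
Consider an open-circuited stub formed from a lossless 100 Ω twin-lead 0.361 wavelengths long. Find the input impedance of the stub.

Z_in ≈ +j83.8 Ω

βl = 2π × 0.361 = 130°
tan(βl) = -1.19
For an open-circuited stub, Z_in = −jZ_0·cot(βl) = −jZ_0/tan(βl)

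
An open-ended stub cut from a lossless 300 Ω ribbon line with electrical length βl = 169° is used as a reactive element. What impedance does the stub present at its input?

tan(βl) = -0.194
For an open-ended stub, Z_in = −jZ_0·cot(βl) = −jZ_0/tan(βl)

Z_in ≈ +j1540 Ω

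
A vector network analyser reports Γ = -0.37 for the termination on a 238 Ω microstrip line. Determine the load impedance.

Z_L ≈ 109 Ω

Z_L = Z_0·(1 + Γ)/(1 − Γ) = 238·(0.63)/(1.37)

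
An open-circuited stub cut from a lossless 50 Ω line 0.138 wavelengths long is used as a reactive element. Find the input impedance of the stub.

Z_in ≈ −j42.4 Ω

βl = 2π × 0.138 = 49.7°
tan(βl) = 1.18
For an open-circuited stub, Z_in = −jZ_0·cot(βl) = −jZ_0/tan(βl)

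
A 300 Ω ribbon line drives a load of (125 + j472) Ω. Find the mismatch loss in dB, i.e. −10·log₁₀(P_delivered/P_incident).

Γ = (-175 + j472)/(425 + j472), |Γ| = 0.793
|Γ|² = 0.628, so P_del/P_inc = 1 − |Γ|² = 0.372
ML = −10·log₁₀(1 − |Γ|²)

mismatch loss ≈ 4.3 dB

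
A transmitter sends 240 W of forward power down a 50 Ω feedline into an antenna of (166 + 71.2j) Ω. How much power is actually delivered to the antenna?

|Γ| = |(116 + j71.2)/(216 + j71.2)| = 0.598
|Γ|² = 0.358
P_refl = |Γ|²·P_inc = 86 W, P_del = (1 − |Γ|²)·P_inc = 154 W

P_delivered ≈ 154 W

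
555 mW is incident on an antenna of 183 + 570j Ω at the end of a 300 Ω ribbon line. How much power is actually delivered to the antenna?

P_delivered ≈ 218 mW

|Γ| = |(-117 + j570)/(483 + j570)| = 0.779
|Γ|² = 0.607
P_refl = |Γ|²·P_inc = 337 mW, P_del = (1 − |Γ|²)·P_inc = 218 mW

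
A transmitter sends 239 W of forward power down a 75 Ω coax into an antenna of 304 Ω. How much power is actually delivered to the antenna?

P_delivered ≈ 152 W

Γ = (304 − 75)/(304 + 75) = 0.604
|Γ|² = 0.365
P_refl = |Γ|²·P_inc = 87.3 W, P_del = (1 − |Γ|²)·P_inc = 152 W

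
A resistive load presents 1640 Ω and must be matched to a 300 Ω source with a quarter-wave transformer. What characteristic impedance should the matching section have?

Z_qwt ≈ 701 Ω

Z_qwt = √(Z_0·R_L) = √(300 × 1640) = √492000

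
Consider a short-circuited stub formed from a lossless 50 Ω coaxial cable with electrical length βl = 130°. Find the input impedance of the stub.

Z_in ≈ −j59.6 Ω

tan(βl) = -1.19
For a short-circuited stub, Z_in = jZ_0·tan(βl)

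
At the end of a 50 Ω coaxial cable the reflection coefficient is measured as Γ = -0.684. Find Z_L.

Z_L = Z_0·(1 + Γ)/(1 − Γ) = 50·(0.316)/(1.68)

Z_L ≈ 9.38 Ω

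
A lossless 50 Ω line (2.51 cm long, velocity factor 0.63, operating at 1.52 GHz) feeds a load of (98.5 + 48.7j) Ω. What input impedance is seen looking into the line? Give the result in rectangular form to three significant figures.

λ = v/f = 0.63·c / 1.52 GHz = 0.124 m
βl = 2π·l/λ = 2π × 0.202 = 72.7°
tan(βl) = tan(72.7°) = 3.2
Z_in = Z_0·(Z_L + jZ_0·tanβl)/(Z_0 + jZ_L·tanβl)
     = 50·(98.5 + j209)/(-106 + j316)

Z_in ≈ 25 − j24 Ω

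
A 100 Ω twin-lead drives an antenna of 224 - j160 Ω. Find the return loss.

RL ≈ 5.03 dB

Γ = (124 − j160)/(324 − j160), |Γ| = 0.56
RL = −20·log₁₀|Γ| = −20·log₁₀(0.56)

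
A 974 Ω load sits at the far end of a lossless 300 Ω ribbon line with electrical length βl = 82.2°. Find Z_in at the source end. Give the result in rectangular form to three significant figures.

Z_in ≈ 94 − j37.1 Ω

tan(βl) = tan(82.2°) = 7.3
Z_in = Z_0·(Z_L + jZ_0·tanβl)/(Z_0 + jZ_L·tanβl)
     = 300·(974 + j2190)/(300 + j7110)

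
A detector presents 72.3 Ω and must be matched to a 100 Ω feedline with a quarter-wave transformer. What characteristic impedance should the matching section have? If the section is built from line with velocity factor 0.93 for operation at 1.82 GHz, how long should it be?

Z_qwt ≈ 85 Ω; length ≈ 3.83 cm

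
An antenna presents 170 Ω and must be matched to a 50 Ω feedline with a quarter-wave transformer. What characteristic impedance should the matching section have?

Z_qwt ≈ 92.2 Ω

Z_qwt = √(Z_0·R_L) = √(50 × 170) = √8500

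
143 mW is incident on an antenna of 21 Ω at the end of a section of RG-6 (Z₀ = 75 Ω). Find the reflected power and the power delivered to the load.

P_reflected ≈ 45.2 mW; P_delivered ≈ 97.8 mW

Γ = (21 − 75)/(21 + 75) = -0.562
|Γ|² = 0.316
P_refl = |Γ|²·P_inc = 45.2 mW, P_del = (1 − |Γ|²)·P_inc = 97.8 mW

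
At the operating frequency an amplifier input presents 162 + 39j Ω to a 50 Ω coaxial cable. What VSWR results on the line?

VSWR ≈ 3.45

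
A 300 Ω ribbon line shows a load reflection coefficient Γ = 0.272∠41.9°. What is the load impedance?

Z_L ≈ 415 + j163 Ω

Z_L = Z_0·(1 + Γ)/(1 − Γ) = 300·(1.2 + j0.182)/(0.798 − j0.182)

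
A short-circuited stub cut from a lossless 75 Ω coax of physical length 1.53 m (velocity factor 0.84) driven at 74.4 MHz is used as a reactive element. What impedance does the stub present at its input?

Z_in ≈ −j23.5 Ω

λ = v/f = 0.84·c / 74.4 MHz = 3.39 m
βl = 2π·l/λ = 2π × 0.452 = 163°
tan(βl) = -0.313
For a short-circuited stub, Z_in = jZ_0·tan(βl)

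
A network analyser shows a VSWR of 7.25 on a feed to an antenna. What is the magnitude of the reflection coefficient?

|Γ| = (S − 1)/(S + 1) = (7.25 − 1)/(7.25 + 1) = 6.25/8.25

|Γ| ≈ 0.758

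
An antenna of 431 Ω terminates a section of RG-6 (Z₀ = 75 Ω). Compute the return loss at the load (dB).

RL ≈ 3.05 dB

Γ = (431 − 75)/(431 + 75) = 0.704
RL = −20·log₁₀|Γ| = −20·log₁₀(0.704)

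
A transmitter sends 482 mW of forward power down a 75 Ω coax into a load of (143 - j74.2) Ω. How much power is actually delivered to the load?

P_delivered ≈ 390 mW

|Γ| = |(68 − j74.2)/(218 − j74.2)| = 0.437
|Γ|² = 0.191
P_refl = |Γ|²·P_inc = 92.1 mW, P_del = (1 − |Γ|²)·P_inc = 390 mW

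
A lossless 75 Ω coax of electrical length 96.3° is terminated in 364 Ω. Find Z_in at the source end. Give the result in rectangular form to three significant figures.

Z_in ≈ 15.6 + j7.92 Ω

tan(βl) = tan(96.3°) = -9.06
Z_in = Z_0·(Z_L + jZ_0·tanβl)/(Z_0 + jZ_L·tanβl)
     = 75·(364 − j679)/(75 − j3300)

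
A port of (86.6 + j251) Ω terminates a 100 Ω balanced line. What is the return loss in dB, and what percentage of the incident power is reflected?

Γ = (-13.4 + j251)/(186.6 + j251), |Γ| = 0.804
RL = −20·log₁₀(0.804) = 1.9 dB
P_refl/P_inc = |Γ|² = 0.646

RL ≈ 1.9 dB; 64.6% of incident power reflected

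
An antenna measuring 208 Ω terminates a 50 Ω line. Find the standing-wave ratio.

VSWR ≈ 4.16

Γ = (208 − 50)/(208 + 50) = 0.612
VSWR = (1 + 0.612)/(1 − 0.612)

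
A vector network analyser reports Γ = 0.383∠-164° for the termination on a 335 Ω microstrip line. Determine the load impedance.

Z_L ≈ 152 − j37.6 Ω

Z_L = Z_0·(1 + Γ)/(1 − Γ) = 335·(0.632 − j0.106)/(1.37 + j0.106)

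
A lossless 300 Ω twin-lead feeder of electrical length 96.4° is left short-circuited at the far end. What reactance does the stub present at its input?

tan(βl) = -8.92
For a short-circuited stub, Z_in = jZ_0·tan(βl)

X_in ≈ -2670 Ω (capacitive)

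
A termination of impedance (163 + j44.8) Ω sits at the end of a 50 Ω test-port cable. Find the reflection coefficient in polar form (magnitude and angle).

Γ = (Z_L − Z_0)/(Z_L + Z_0) = (113 + j44.8)/(213 + j44.8)
|Γ| = 122/218 = 0.558

Γ ≈ 0.558 ∠ 9.75°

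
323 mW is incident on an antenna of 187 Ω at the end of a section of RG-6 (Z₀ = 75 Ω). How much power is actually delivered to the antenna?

P_delivered ≈ 264 mW

Γ = (187 − 75)/(187 + 75) = 0.427
|Γ|² = 0.183
P_refl = |Γ|²·P_inc = 59 mW, P_del = (1 − |Γ|²)·P_inc = 264 mW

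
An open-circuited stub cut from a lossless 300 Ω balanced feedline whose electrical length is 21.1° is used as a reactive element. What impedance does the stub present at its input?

tan(βl) = 0.386
For an open-circuited stub, Z_in = −jZ_0·cot(βl) = −jZ_0/tan(βl)

Z_in ≈ −j777 Ω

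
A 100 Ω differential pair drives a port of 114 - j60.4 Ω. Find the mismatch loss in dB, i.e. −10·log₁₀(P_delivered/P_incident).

Γ = (14 − j60.4)/(214 − j60.4), |Γ| = 0.279
|Γ|² = 0.0777, so P_del/P_inc = 1 − |Γ|² = 0.922
ML = −10·log₁₀(1 − |Γ|²)

mismatch loss ≈ 0.352 dB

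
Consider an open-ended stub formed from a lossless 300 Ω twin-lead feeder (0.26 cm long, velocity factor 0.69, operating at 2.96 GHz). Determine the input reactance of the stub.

X_in ≈ -1260 Ω (capacitive)

λ = v/f = 0.69·c / 2.96 GHz = 0.0699 m
βl = 2π·l/λ = 2π × 0.0372 = 13.4°
tan(βl) = 0.238
For an open-ended stub, Z_in = −jZ_0·cot(βl) = −jZ_0/tan(βl)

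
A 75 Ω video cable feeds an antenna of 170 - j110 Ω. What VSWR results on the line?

Γ = (Z_L − Z_0)/(Z_L + Z_0) = (95 − j110)/(245 − j110)
|Γ| = 145/269 = 0.541
VSWR = (1 + |Γ|)/(1 − |Γ|) = 1.54/0.459

VSWR ≈ 3.36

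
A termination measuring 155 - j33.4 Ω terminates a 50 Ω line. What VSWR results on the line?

VSWR ≈ 3.26

Γ = (Z_L − Z_0)/(Z_L + Z_0) = (105 − j33.4)/(205 − j33.4)
|Γ| = 110/208 = 0.53
VSWR = (1 + |Γ|)/(1 − |Γ|) = 1.53/0.47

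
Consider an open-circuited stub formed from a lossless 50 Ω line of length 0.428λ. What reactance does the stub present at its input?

X_in ≈ 103 Ω (inductive)

βl = 2π × 0.428 = 154°
tan(βl) = -0.486
For an open-circuited stub, Z_in = −jZ_0·cot(βl) = −jZ_0/tan(βl)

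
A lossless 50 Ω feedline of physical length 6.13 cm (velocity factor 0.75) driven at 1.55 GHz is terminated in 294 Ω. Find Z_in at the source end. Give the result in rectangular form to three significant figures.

λ = v/f = 0.75·c / 1.55 GHz = 0.145 m
βl = 2π·l/λ = 2π × 0.422 = 152°
tan(βl) = tan(152°) = -0.531
Z_in = Z_0·(Z_L + jZ_0·tanβl)/(Z_0 + jZ_L·tanβl)
     = 50·(294 − j26.6)/(50 − j156)

Z_in ≈ 35 + j82.9 Ω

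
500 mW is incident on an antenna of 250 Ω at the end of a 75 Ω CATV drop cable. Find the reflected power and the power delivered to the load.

P_reflected ≈ 145 mW; P_delivered ≈ 355 mW

Γ = (250 − 75)/(250 + 75) = 0.538
|Γ|² = 0.29
P_refl = |Γ|²·P_inc = 145 mW, P_del = (1 − |Γ|²)·P_inc = 355 mW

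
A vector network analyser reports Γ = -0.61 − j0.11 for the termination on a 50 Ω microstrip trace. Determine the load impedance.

Z_L ≈ 11.8 − j4.22 Ω

Z_L = Z_0·(1 + Γ)/(1 − Γ) = 50·(0.39 − j0.11)/(1.61 + j0.11)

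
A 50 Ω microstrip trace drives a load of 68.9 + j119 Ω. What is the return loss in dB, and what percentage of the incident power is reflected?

Γ = (18.9 + j119)/(118.9 + j119), |Γ| = 0.716
RL = −20·log₁₀(0.716) = 2.9 dB
P_refl/P_inc = |Γ|² = 0.513

RL ≈ 2.9 dB; 51.3% of incident power reflected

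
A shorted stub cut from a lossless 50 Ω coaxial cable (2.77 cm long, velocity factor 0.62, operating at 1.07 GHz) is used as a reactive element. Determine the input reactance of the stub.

X_in ≈ 78.1 Ω (inductive)

λ = v/f = 0.62·c / 1.07 GHz = 0.174 m
βl = 2π·l/λ = 2π × 0.159 = 57.4°
tan(βl) = 1.56
For a shorted stub, Z_in = jZ_0·tan(βl)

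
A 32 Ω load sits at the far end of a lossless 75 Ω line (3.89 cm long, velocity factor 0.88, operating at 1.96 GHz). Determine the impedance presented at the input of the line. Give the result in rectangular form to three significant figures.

Z_in ≈ 139 − j62.6 Ω

λ = v/f = 0.88·c / 1.96 GHz = 0.135 m
βl = 2π·l/λ = 2π × 0.289 = 104°
tan(βl) = tan(104°) = -4.02
Z_in = Z_0·(Z_L + jZ_0·tanβl)/(Z_0 + jZ_L·tanβl)
     = 75·(32 − j302)/(75 − j129)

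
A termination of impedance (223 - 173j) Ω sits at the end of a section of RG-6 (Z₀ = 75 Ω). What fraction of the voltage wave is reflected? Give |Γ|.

|Γ| ≈ 0.661

Γ = (Z_L − Z_0)/(Z_L + Z_0) = (148 − j173)/(298 − j173)
|Γ| = 228/345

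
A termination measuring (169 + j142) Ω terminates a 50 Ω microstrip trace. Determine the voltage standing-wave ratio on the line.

VSWR ≈ 5.89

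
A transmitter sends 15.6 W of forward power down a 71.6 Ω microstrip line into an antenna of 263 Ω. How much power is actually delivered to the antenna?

P_delivered ≈ 10.5 W

Γ = (263 − 71.6)/(263 + 71.6) = 0.572
|Γ|² = 0.327
P_refl = |Γ|²·P_inc = 5.1 W, P_del = (1 − |Γ|²)·P_inc = 10.5 W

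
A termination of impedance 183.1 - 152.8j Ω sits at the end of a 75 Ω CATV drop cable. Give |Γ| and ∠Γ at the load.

Γ ≈ 0.624 ∠ -24.1°

Γ = (Z_L − Z_0)/(Z_L + Z_0) = (108.1 − j152.8)/(258.1 − j152.8)
|Γ| = 187/300 = 0.624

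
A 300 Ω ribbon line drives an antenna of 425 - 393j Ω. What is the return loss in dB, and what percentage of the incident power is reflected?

RL ≈ 6.02 dB; 25% of incident power reflected

Γ = (125 − j393)/(725 − j393), |Γ| = 0.5
RL = −20·log₁₀(0.5) = 6.02 dB
P_refl/P_inc = |Γ|² = 0.25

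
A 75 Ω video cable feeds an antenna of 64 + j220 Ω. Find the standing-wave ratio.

VSWR ≈ 12

Γ = (Z_L − Z_0)/(Z_L + Z_0) = (-11 + j220)/(139 + j220)
|Γ| = 220/260 = 0.846
VSWR = (1 + |Γ|)/(1 − |Γ|) = 1.85/0.154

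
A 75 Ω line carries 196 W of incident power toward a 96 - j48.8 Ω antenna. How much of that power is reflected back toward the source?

|Γ| = |(21 − j48.8)/(171 − j48.8)| = 0.299
|Γ|² = 0.0893
P_refl = |Γ|²·P_inc = 17.5 W, P_del = (1 − |Γ|²)·P_inc = 179 W

P_reflected ≈ 17.5 W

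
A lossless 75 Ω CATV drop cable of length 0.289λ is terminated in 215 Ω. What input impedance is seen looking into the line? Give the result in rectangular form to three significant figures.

βl = 2π × 0.289 = 104°
tan(βl) = tan(104°) = -4
Z_in = Z_0·(Z_L + jZ_0·tanβl)/(Z_0 + jZ_L·tanβl)
     = 75·(215 − j300)/(75 − j860)

Z_in ≈ 27.6 + j16.3 Ω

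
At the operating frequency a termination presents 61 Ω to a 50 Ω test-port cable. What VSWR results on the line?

VSWR ≈ 1.22

Γ = (61 − 50)/(61 + 50) = 0.0991
VSWR = (1 + 0.0991)/(1 − 0.0991)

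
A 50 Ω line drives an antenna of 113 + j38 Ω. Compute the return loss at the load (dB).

Γ = (63 + j38)/(163 + j38), |Γ| = 0.44
RL = −20·log₁₀|Γ| = −20·log₁₀(0.44)

RL ≈ 7.14 dB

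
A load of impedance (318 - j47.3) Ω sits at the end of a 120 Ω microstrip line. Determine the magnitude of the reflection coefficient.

Γ = (Z_L − Z_0)/(Z_L + Z_0) = (198 − j47.3)/(438 − j47.3)
|Γ| = 204/441

|Γ| ≈ 0.462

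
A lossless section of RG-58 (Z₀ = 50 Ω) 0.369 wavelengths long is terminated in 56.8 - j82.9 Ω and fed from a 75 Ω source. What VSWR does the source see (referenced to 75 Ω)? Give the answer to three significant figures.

VSWR ≈ 3.38

βl = 2π × 0.369 = 133°
tan(βl) = -1.08
Z_in = Z_0·(Z_L + jZ_0·tanβl)/(Z_0 + jZ_L·tanβl) = 57.9 + j83.6 Ω
Γ_s = (Z_in − Z_s)/(Z_in + Z_s) = (-17.1 + j83.6)/(133 + j83.6), |Γ_s| = 0.544
VSWR = (1 + |Γ_s|)/(1 − |Γ_s|)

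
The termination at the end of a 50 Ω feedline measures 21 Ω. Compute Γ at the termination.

Γ = -0.408

Γ = (Z_L − Z_0)/(Z_L + Z_0) = (21 − 50)/(21 + 50) = -29/71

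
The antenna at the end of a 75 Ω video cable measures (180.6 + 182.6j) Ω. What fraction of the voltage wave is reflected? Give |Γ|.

Γ = (Z_L − Z_0)/(Z_L + Z_0) = (105.6 + j182.6)/(255.6 + j182.6)
|Γ| = 211/314

|Γ| ≈ 0.672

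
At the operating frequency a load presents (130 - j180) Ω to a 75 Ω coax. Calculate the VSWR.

VSWR ≈ 5.45

Γ = (Z_L − Z_0)/(Z_L + Z_0) = (55 − j180)/(205 − j180)
|Γ| = 188/273 = 0.69
VSWR = (1 + |Γ|)/(1 − |Γ|) = 1.69/0.31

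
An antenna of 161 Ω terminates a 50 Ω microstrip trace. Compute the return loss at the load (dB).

Γ = (161 − 50)/(161 + 50) = 0.526
RL = −20·log₁₀|Γ| = −20·log₁₀(0.526)

RL ≈ 5.58 dB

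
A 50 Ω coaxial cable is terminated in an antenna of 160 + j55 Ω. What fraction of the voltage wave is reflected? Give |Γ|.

|Γ| ≈ 0.567

Γ = (Z_L − Z_0)/(Z_L + Z_0) = (110 + j55)/(210 + j55)
|Γ| = 123/217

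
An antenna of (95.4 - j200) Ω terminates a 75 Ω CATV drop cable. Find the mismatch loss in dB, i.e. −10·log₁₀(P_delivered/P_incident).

Γ = (20.4 − j200)/(170.4 − j200), |Γ| = 0.765
|Γ|² = 0.585, so P_del/P_inc = 1 − |Γ|² = 0.415
ML = −10·log₁₀(1 − |Γ|²)

mismatch loss ≈ 3.82 dB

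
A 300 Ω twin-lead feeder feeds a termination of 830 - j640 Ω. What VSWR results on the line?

Γ = (Z_L − Z_0)/(Z_L + Z_0) = (530 − j640)/(1130 − j640)
|Γ| = 831/1300 = 0.64
VSWR = (1 + |Γ|)/(1 − |Γ|) = 1.64/0.36

VSWR ≈ 4.55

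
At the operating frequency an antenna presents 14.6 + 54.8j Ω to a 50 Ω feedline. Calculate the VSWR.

VSWR ≈ 7.7

Γ = (Z_L − Z_0)/(Z_L + Z_0) = (-35.4 + j54.8)/(64.6 + j54.8)
|Γ| = 65.2/84.7 = 0.77
VSWR = (1 + |Γ|)/(1 − |Γ|) = 1.77/0.23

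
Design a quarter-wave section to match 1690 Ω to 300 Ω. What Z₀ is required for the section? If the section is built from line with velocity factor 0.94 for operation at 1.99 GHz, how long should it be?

Z_qwt ≈ 712 Ω; length ≈ 3.54 cm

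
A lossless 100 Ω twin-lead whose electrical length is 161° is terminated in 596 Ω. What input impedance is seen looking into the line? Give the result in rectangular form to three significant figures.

tan(βl) = tan(161°) = -0.344
Z_in = Z_0·(Z_L + jZ_0·tanβl)/(Z_0 + jZ_L·tanβl)
     = 100·(596 − j34.4)/(100 − j205)

Z_in ≈ 128 + j228 Ω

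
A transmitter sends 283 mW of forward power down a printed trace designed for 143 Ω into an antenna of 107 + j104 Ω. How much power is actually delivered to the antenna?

|Γ| = |(-36 + j104)/(250 + j104)| = 0.406
|Γ|² = 0.165
P_refl = |Γ|²·P_inc = 46.8 mW, P_del = (1 − |Γ|²)·P_inc = 236 mW

P_delivered ≈ 236 mW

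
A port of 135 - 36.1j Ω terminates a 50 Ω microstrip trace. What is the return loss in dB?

RL ≈ 6.2 dB

Γ = (85 − j36.1)/(185 − j36.1), |Γ| = 0.49
RL = −20·log₁₀|Γ| = −20·log₁₀(0.49)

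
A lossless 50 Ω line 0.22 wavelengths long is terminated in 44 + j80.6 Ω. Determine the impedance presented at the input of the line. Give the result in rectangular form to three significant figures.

Z_in ≈ 16.3 − j35.9 Ω

βl = 2π × 0.22 = 79.2°
tan(βl) = tan(79.2°) = 5.24
Z_in = Z_0·(Z_L + jZ_0·tanβl)/(Z_0 + jZ_L·tanβl)
     = 50·(44 + j343)/(-373 + j231)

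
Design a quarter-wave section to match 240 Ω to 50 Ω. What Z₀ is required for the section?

Z_qwt ≈ 110 Ω

Z_qwt = √(Z_0·R_L) = √(50 × 240) = √12000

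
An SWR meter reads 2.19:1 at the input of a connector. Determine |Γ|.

|Γ| = (S − 1)/(S + 1) = (2.19 − 1)/(2.19 + 1) = 1.19/3.19

|Γ| ≈ 0.373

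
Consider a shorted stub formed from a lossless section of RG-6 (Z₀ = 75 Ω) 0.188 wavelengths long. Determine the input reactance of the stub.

X_in ≈ 183 Ω (inductive)

βl = 2π × 0.188 = 67.7°
tan(βl) = 2.44
For a shorted stub, Z_in = jZ_0·tan(βl)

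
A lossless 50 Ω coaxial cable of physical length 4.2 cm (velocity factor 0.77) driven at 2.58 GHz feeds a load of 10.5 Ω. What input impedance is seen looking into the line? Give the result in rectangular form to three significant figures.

Z_in ≈ 10.9 − j9.38 Ω

λ = v/f = 0.77·c / 2.58 GHz = 0.0895 m
βl = 2π·l/λ = 2π × 0.469 = 169°
tan(βl) = tan(169°) = -0.197
Z_in = Z_0·(Z_L + jZ_0·tanβl)/(Z_0 + jZ_L·tanβl)
     = 50·(10.5 − j9.83)/(50 − j2.07)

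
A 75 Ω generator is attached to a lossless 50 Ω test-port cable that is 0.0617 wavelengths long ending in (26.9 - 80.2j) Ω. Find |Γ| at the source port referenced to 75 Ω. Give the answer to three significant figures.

βl = 2π × 0.0617 = 22.2°
tan(βl) = 0.408
Z_in = Z_0·(Z_L + jZ_0·tanβl)/(Z_0 + jZ_L·tanβl) = 11.3 − j37.6 Ω
Γ_s = (Z_in − Z_s)/(Z_in + Z_s) = (-63.7 − j37.6)/(86.3 − j37.6), |Γ_s| = 0.786

|Γ| ≈ 0.786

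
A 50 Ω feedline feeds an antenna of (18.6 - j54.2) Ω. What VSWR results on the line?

VSWR ≈ 6.05

Γ = (Z_L − Z_0)/(Z_L + Z_0) = (-31.4 − j54.2)/(68.6 − j54.2)
|Γ| = 62.6/87.4 = 0.716
VSWR = (1 + |Γ|)/(1 − |Γ|) = 1.72/0.284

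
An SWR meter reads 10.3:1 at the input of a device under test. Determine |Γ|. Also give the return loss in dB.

|Γ| = (S − 1)/(S + 1) = (10.3 − 1)/(10.3 + 1) = 9.3/11.3
RL = −20·log₁₀|Γ| = −20·log₁₀(0.823)

|Γ| ≈ 0.823; return loss ≈ 1.69 dB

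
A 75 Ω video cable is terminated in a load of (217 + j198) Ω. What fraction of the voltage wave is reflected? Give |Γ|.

Γ = (Z_L − Z_0)/(Z_L + Z_0) = (142 + j198)/(292 + j198)
|Γ| = 244/353

|Γ| ≈ 0.691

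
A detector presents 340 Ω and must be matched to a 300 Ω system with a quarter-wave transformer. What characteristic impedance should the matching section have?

Z_qwt ≈ 319 Ω

Z_qwt = √(Z_0·R_L) = √(300 × 340) = √102000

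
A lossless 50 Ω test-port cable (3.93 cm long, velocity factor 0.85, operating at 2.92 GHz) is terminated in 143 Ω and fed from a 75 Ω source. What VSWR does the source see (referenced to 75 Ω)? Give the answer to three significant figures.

λ = v/f = 0.85·c / 2.92 GHz = 0.0873 m
βl = 2π·l/λ = 2π × 0.45 = 162°
tan(βl) = -0.325
Z_in = Z_0·(Z_L + jZ_0·tanβl)/(Z_0 + jZ_L·tanβl) = 84.9 + j62.6 Ω
Γ_s = (Z_in − Z_s)/(Z_in + Z_s) = (9.87 + j62.6)/(160 + j62.6), |Γ_s| = 0.369
VSWR = (1 + |Γ_s|)/(1 − |Γ_s|)

VSWR ≈ 2.17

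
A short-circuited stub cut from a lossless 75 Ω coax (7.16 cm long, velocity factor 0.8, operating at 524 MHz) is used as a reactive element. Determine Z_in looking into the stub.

Z_in ≈ +j112 Ω

λ = v/f = 0.8·c / 524 MHz = 0.458 m
βl = 2π·l/λ = 2π × 0.156 = 56.3°
tan(βl) = 1.5
For a short-circuited stub, Z_in = jZ_0·tan(βl)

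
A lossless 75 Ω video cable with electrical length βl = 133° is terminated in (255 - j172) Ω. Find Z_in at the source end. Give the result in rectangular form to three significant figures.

tan(βl) = tan(133°) = -1.07
Z_in = Z_0·(Z_L + jZ_0·tanβl)/(Z_0 + jZ_L·tanβl)
     = 75·(255 − j252)/(-109 − j273)

Z_in ≈ 35.5 + j84.2 Ω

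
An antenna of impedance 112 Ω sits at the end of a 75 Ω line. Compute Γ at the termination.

Γ = 0.198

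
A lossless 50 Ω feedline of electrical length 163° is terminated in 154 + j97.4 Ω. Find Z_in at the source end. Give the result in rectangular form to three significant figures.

Z_in ≈ 49.1 + j80.4 Ω

tan(βl) = tan(163°) = -0.306
Z_in = Z_0·(Z_L + jZ_0·tanβl)/(Z_0 + jZ_L·tanβl)
     = 50·(154 + j82.1)/(79.8 − j47.1)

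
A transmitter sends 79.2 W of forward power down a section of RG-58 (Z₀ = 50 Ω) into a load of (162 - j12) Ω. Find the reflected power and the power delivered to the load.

|Γ| = |(112 − j12)/(212 − j12)| = 0.53
|Γ|² = 0.281
P_refl = |Γ|²·P_inc = 22.3 W, P_del = (1 − |Γ|²)·P_inc = 56.9 W

P_reflected ≈ 22.3 W; P_delivered ≈ 56.9 W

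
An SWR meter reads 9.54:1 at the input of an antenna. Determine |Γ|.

|Γ| = (S − 1)/(S + 1) = (9.54 − 1)/(9.54 + 1) = 8.54/10.5

|Γ| ≈ 0.81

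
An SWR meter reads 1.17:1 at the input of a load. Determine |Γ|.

|Γ| ≈ 0.0783

|Γ| = (S − 1)/(S + 1) = (1.17 − 1)/(1.17 + 1) = 0.17/2.17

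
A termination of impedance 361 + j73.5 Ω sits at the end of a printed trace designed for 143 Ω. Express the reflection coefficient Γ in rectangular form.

Γ = (Z_L − Z_0)/(Z_L + Z_0) = (218 + j73.5)/(504 + j73.5)

Γ ≈ 0.444 + j0.081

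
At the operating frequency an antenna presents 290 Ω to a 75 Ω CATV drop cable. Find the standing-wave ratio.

For a purely resistive load, VSWR = R_L/Z_0 or Z_0/R_L (whichever > 1) = 290/75

VSWR ≈ 3.87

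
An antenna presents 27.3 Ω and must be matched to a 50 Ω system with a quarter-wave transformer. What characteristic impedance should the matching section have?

Z_qwt ≈ 36.9 Ω

Z_qwt = √(Z_0·R_L) = √(50 × 27.3) = √1365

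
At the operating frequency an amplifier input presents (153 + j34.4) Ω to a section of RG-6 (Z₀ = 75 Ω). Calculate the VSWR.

Γ = (Z_L − Z_0)/(Z_L + Z_0) = (78 + j34.4)/(228 + j34.4)
|Γ| = 85.2/231 = 0.37
VSWR = (1 + |Γ|)/(1 − |Γ|) = 1.37/0.63

VSWR ≈ 2.17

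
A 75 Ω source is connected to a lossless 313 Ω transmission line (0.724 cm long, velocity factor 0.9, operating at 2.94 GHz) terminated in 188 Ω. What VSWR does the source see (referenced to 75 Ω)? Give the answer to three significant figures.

VSWR ≈ 3.57

λ = v/f = 0.9·c / 2.94 GHz = 0.0918 m
βl = 2π·l/λ = 2π × 0.0788 = 28.4°
tan(βl) = 0.54
Z_in = Z_0·(Z_L + jZ_0·tanβl)/(Z_0 + jZ_L·tanβl) = 220 + j97.8 Ω
Γ_s = (Z_in − Z_s)/(Z_in + Z_s) = (145 + j97.8)/(295 + j97.8), |Γ_s| = 0.563
VSWR = (1 + |Γ_s|)/(1 − |Γ_s|)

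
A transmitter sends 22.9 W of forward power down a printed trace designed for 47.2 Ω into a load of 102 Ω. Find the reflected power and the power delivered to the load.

Γ = (102 − 47.2)/(102 + 47.2) = 0.367
|Γ|² = 0.135
P_refl = |Γ|²·P_inc = 3.09 W, P_del = (1 − |Γ|²)·P_inc = 19.8 W

P_reflected ≈ 3.09 W; P_delivered ≈ 19.8 W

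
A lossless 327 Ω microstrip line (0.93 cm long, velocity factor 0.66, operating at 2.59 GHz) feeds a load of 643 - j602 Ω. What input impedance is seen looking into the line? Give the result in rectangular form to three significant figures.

λ = v/f = 0.66·c / 2.59 GHz = 0.0764 m
βl = 2π·l/λ = 2π × 0.122 = 43.8°
tan(βl) = tan(43.8°) = 0.959
Z_in = Z_0·(Z_L + jZ_0·tanβl)/(Z_0 + jZ_L·tanβl)
     = 327·(643 − j288)/(904 + j616)

Z_in ≈ 110 − j179 Ω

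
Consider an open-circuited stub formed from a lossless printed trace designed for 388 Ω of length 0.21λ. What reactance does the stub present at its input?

βl = 2π × 0.21 = 75.6°
tan(βl) = 3.89
For an open-circuited stub, Z_in = −jZ_0·cot(βl) = −jZ_0/tan(βl)

X_in ≈ -99.6 Ω (capacitive)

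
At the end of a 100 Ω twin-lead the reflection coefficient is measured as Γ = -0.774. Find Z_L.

Z_L = Z_0·(1 + Γ)/(1 − Γ) = 100·(0.226)/(1.77)

Z_L ≈ 12.7 Ω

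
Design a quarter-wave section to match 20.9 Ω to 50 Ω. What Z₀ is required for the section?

Z_qwt ≈ 32.3 Ω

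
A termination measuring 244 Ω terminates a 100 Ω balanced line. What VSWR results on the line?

Γ = (244 − 100)/(244 + 100) = 0.419
VSWR = (1 + 0.419)/(1 − 0.419)

VSWR ≈ 2.44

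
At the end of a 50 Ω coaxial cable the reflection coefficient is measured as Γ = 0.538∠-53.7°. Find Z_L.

Z_L = Z_0·(1 + Γ)/(1 − Γ) = 50·(1.32 − j0.434)/(0.681 + j0.434)

Z_L ≈ 54.5 − j66.5 Ω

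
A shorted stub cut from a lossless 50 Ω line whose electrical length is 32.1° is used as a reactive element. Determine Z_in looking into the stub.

Z_in ≈ +j31.4 Ω

tan(βl) = 0.627
For a shorted stub, Z_in = jZ_0·tan(βl)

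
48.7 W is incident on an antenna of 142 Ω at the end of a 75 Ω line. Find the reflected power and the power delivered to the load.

P_reflected ≈ 4.64 W; P_delivered ≈ 44.1 W

Γ = (142 − 75)/(142 + 75) = 0.309
|Γ|² = 0.0953
P_refl = |Γ|²·P_inc = 4.64 W, P_del = (1 − |Γ|²)·P_inc = 44.1 W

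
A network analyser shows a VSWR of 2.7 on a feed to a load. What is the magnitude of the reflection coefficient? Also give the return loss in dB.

|Γ| ≈ 0.459; return loss ≈ 6.76 dB

|Γ| = (S − 1)/(S + 1) = (2.7 − 1)/(2.7 + 1) = 1.7/3.7
RL = −20·log₁₀|Γ| = −20·log₁₀(0.459)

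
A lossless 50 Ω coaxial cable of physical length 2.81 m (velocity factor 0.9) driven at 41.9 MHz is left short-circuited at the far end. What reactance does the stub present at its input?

λ = v/f = 0.9·c / 41.9 MHz = 6.44 m
βl = 2π·l/λ = 2π × 0.436 = 157°
tan(βl) = -0.425
For a short-circuited stub, Z_in = jZ_0·tan(βl)

X_in ≈ -21.2 Ω (capacitive)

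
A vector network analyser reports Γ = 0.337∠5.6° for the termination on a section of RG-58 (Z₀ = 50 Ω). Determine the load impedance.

Z_L ≈ 100 + j7.43 Ω

Z_L = Z_0·(1 + Γ)/(1 − Γ) = 50·(1.34 + j0.0329)/(0.665 − j0.0329)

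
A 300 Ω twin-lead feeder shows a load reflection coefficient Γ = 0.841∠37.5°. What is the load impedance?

Z_L ≈ 236 + j824 Ω

Z_L = Z_0·(1 + Γ)/(1 − Γ) = 300·(1.67 + j0.512)/(0.333 − j0.512)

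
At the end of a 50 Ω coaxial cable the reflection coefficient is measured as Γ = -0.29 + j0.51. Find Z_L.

Z_L = Z_0·(1 + Γ)/(1 − Γ) = 50·(0.71 + j0.51)/(1.29 − j0.51)

Z_L ≈ 17 + j26.5 Ω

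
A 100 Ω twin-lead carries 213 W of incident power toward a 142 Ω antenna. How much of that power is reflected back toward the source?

P_reflected ≈ 6.42 W

Γ = (142 − 100)/(142 + 100) = 0.174
|Γ|² = 0.0301
P_refl = |Γ|²·P_inc = 6.42 W, P_del = (1 − |Γ|²)·P_inc = 207 W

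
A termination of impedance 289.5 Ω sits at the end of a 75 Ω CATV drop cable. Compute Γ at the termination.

Γ = 0.588

Γ = (Z_L − Z_0)/(Z_L + Z_0) = (289.5 − 75)/(289.5 + 75) = 214.5/364.5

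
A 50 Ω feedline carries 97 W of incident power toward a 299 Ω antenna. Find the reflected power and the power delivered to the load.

P_reflected ≈ 49.4 W; P_delivered ≈ 47.6 W

Γ = (299 − 50)/(299 + 50) = 0.713
|Γ|² = 0.509
P_refl = |Γ|²·P_inc = 49.4 W, P_del = (1 − |Γ|²)·P_inc = 47.6 W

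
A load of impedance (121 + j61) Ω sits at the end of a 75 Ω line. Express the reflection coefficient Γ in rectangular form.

Γ = (Z_L − Z_0)/(Z_L + Z_0) = (46 + j61)/(196 + j61)

Γ ≈ 0.302 + j0.217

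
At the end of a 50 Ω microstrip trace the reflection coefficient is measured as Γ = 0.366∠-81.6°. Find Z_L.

Z_L ≈ 42.2 − j35.3 Ω

Z_L = Z_0·(1 + Γ)/(1 − Γ) = 50·(1.05 − j0.362)/(0.947 + j0.362)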